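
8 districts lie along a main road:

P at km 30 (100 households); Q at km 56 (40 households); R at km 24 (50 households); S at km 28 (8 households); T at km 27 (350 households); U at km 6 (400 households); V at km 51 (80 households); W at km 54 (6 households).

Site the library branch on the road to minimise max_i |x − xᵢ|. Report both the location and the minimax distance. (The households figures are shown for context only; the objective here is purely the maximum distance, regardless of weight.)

location 31, max distance 25

The 1-center on a line is the midpoint of the two extreme points: leftmost at 6, rightmost at 56.
Optimal location = (6 + 56)/2 = 31; maximum distance = (56 − 6)/2 = 25.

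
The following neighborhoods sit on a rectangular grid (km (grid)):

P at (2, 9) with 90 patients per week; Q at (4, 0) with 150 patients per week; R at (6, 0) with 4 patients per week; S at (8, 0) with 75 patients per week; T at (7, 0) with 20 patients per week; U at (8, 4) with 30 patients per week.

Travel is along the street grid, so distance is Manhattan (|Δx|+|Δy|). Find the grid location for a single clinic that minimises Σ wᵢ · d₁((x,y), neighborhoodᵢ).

(4, 0)

Manhattan distance separates: Σwᵢ(|x−xᵢ|+|y−yᵢ|) = Σwᵢ|x−xᵢ| + Σwᵢ|y−yᵢ|, so x and y are optimised independently as 1-D weighted medians.
Total weight W = 369; half = 184.5.
x-coordinate, sorted with cumulative weight:
  x=2 (P, w=90) cum 90
  x=4 (Q, w=150) cum 240  ← median
  x=6 (R, w=4) cum 244
  x=7 (T, w=20) cum 264
  x=8 (S, w=75) cum 339
  x=8 (U, w=30) cum 369
⇒ x* = 4
y-coordinate, sorted with cumulative weight:
  y=0 (Q, w=150) cum 150
  y=0 (R, w=4) cum 154
  y=0 (S, w=75) cum 229  ← median
  y=0 (T, w=20) cum 249
  y=4 (U, w=30) cum 279
  y=9 (P, w=90) cum 369
⇒ y* = 0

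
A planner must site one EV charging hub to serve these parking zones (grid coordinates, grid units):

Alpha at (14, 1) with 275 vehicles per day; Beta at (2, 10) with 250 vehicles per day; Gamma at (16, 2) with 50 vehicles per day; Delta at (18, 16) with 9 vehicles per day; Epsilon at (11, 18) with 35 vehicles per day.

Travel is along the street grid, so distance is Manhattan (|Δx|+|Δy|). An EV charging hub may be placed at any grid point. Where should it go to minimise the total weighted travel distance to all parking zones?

Manhattan distance separates: Σwᵢ(|x−xᵢ|+|y−yᵢ|) = Σwᵢ|x−xᵢ| + Σwᵢ|y−yᵢ|, so x and y are optimised independently as 1-D weighted medians.
Total weight W = 619; half = 309.5.
x-coordinate, sorted with cumulative weight:
  x=2 (Beta, w=250) cum 250
  x=11 (Epsilon, w=35) cum 285
  x=14 (Alpha, w=275) cum 560  ← median
  x=16 (Gamma, w=50) cum 610
  x=18 (Delta, w=9) cum 619
⇒ x* = 14
y-coordinate, sorted with cumulative weight:
  y=1 (Alpha, w=275) cum 275
  y=2 (Gamma, w=50) cum 325  ← median
  y=10 (Beta, w=250) cum 575
  y=16 (Delta, w=9) cum 584
  y=18 (Epsilon, w=35) cum 619
⇒ y* = 2

(14, 2)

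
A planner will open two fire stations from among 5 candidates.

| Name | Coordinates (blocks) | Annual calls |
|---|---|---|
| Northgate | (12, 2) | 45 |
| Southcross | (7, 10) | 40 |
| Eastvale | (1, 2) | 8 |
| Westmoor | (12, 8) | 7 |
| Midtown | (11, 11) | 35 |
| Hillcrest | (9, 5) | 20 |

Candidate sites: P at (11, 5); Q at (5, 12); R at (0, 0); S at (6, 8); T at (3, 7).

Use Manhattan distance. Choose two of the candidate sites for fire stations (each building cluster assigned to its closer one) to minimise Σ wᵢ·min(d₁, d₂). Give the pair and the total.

Evaluate every pair (each demand assigned to the nearer of the two):
  {P, S}: total = 666
  {P, Q}: total = 722
  {P, T}: total = 794
  {P, R}: total = 842
  {R, S}: total = 1126
  {Q, S}: total = 1155
  {S, T}: total = 1158
  {Q, T}: total = 1321
  {Q, R}: total = 1356
  {R, T}: total = 1584
Best pair: {P, S} with total 666.

{P, S}, total 666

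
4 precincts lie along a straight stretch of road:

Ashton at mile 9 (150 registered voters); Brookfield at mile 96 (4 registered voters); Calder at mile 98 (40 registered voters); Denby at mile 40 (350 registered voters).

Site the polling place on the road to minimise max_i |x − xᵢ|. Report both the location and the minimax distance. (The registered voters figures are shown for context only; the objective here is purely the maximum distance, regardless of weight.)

The 1-center on a line is the midpoint of the two extreme points: leftmost at 9, rightmost at 98.
Optimal location = (9 + 98)/2 = 53.5; maximum distance = (98 − 9)/2 = 44.5.

location 53.5, max distance 44.5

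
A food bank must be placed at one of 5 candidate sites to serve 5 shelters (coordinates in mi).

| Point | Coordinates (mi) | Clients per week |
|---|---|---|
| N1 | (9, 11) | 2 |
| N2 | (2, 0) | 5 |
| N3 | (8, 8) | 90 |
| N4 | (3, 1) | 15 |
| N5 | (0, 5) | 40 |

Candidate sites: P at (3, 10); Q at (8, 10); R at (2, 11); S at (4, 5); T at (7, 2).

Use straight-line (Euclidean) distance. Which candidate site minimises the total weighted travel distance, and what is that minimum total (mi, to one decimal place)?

Total weighted distance at each candidate:
  P (3, 10): total = 915.3
  Q (8, 10): total = 772.9
  R (2, 11): total = 1076.5
  S (4, 5): total = 714.4
  T (7, 2): total = 959.3
Minimum is at S with total 714.4 mi.

S, total 714.4 mi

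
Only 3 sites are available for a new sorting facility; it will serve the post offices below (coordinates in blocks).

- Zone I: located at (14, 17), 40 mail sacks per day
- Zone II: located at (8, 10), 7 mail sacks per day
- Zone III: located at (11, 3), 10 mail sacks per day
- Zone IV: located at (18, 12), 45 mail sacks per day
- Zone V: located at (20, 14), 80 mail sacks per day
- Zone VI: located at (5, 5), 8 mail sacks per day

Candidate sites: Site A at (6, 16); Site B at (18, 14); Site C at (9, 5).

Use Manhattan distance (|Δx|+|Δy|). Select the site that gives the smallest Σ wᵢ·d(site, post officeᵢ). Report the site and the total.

Total weighted distance at each candidate:
  Site A (6, 16): total = 2692
  Site B (18, 14): total = 984
  Site C (9, 5): total = 3114
Minimum is at Site B with total 984 blocks.

Site B, total 984 blocks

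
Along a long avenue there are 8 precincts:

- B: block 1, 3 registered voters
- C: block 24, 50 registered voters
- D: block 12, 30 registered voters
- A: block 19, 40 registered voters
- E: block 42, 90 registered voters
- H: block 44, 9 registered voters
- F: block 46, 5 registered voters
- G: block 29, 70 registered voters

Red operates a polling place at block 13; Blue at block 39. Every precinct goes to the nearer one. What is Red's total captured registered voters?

123

The indifferent point is the midpoint (13+39)/2 = 26; precincts left of it (closer to Red at 13) go to Red, those right go to Blue.
  B at 1 (w=3) → Red
  D at 12 (w=30) → Red
  A at 19 (w=40) → Red
  C at 24 (w=50) → Red
  G at 29 (w=70) → Blue
  E at 42 (w=90) → Blue
  H at 44 (w=9) → Blue
  F at 46 (w=5) → Blue
Red captures 123; Blue captures 174.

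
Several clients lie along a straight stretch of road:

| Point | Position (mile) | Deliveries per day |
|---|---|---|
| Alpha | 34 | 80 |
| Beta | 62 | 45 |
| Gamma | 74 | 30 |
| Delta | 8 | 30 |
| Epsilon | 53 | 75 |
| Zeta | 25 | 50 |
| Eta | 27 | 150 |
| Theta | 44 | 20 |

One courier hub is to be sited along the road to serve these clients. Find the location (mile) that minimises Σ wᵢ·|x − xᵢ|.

x = 34

For a sum of weighted absolute distances on a line, the optimum is the weighted median (not the mean). Total weight W = 480; half-weight = 240.
Sort by position and accumulate weight:
  mile 8 (Delta, w=30) → cum 30
  mile 25 (Zeta, w=50) → cum 80
  mile 27 (Eta, w=150) → cum 230
  mile 34 (Alpha, w=80) → cum 310  ≥ 240 → median here
  mile 44 (Theta, w=20) → cum 330
  mile 53 (Epsilon, w=75) → cum 405
  mile 62 (Beta, w=45) → cum 450
  mile 74 (Gamma, w=30) → cum 480
Optimal location: mile 34.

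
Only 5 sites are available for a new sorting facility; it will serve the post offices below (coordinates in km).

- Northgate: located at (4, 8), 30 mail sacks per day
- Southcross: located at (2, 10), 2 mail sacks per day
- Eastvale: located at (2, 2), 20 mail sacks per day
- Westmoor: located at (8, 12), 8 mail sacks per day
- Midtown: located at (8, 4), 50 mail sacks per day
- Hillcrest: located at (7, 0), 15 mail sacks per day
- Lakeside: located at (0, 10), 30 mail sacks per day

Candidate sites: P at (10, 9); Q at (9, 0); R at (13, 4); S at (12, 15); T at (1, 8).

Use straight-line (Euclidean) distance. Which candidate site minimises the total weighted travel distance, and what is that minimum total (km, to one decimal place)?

Total weighted distance at each candidate:
  P (10, 9): total = 1153.1
  Q (9, 0): total = 1189.1
  R (13, 4): total = 1407.3
  S (12, 15): total = 1921.7
  T (1, 8): total = 900.8
Minimum is at T with total 900.8 km.

T, total 900.8 km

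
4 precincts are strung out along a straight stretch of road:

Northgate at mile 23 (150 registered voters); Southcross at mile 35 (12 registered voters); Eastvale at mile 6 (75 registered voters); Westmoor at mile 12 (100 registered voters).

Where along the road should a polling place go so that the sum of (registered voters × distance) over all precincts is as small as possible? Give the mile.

x = 12

For a sum of weighted absolute distances on a line, the optimum is the weighted median (not the mean). Total weight W = 337; half-weight = 168.5.
Sort by position and accumulate weight:
  mile 6 (Eastvale, w=75) → cum 75
  mile 12 (Westmoor, w=100) → cum 175  ≥ 168.5 → median here
  mile 23 (Northgate, w=150) → cum 325
  mile 35 (Southcross, w=12) → cum 337
Optimal location: mile 12.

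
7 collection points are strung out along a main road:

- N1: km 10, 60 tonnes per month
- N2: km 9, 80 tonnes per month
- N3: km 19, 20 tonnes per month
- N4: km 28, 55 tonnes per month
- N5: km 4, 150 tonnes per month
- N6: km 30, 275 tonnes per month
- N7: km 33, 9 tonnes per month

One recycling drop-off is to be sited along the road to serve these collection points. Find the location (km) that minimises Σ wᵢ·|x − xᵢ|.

For a sum of weighted absolute distances on a line, the optimum is the weighted median (not the mean). Total weight W = 649; half-weight = 324.5.
Sort by position and accumulate weight:
  km 4 (N5, w=150) → cum 150
  km 9 (N2, w=80) → cum 230
  km 10 (N1, w=60) → cum 290
  km 19 (N3, w=20) → cum 310
  km 28 (N4, w=55) → cum 365  ≥ 324.5 → median here
  km 30 (N6, w=275) → cum 640
  km 33 (N7, w=9) → cum 649
Optimal location: km 28.

x = 28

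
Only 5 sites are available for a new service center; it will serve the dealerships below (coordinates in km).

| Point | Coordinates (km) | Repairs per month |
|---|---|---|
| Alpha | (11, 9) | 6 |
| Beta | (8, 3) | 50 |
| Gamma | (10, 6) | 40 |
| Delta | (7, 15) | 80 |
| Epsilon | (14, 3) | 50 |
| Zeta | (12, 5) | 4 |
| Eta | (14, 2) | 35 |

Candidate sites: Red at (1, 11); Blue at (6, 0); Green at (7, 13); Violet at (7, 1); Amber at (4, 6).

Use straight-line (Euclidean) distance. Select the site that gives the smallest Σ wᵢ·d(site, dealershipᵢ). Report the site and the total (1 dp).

Green, total 2105.5 km

Total weighted distance at each candidate:
  Red (1, 11): total = 2948.1
  Blue (6, 0): total = 2480.2
  Green (7, 13): total = 2105.5
  Violet (7, 1): total = 2155.8
  Amber (4, 6): total = 2225.9
Minimum is at Green with total 2105.5 km.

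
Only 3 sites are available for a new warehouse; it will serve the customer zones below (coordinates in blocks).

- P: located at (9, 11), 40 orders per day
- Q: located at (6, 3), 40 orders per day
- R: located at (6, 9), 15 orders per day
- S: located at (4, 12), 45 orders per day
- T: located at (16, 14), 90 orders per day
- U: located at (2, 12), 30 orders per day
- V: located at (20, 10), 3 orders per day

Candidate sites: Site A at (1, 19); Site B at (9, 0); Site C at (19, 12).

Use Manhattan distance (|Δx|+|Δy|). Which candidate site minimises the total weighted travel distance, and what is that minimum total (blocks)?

Site C, total 3204 blocks

Total weighted distance at each candidate:
  Site A (1, 19): total = 4279
  Site B (9, 0): total = 4148
  Site C (19, 12): total = 3204
Minimum is at Site C with total 3204 blocks.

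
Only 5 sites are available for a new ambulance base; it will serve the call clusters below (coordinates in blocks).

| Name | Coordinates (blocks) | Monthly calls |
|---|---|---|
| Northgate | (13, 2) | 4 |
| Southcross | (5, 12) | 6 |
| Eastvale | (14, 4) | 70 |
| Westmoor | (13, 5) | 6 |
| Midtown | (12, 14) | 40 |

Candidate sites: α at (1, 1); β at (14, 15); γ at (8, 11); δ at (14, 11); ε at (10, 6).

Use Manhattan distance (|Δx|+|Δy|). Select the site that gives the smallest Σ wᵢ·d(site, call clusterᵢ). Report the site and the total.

δ, total 832 blocks

Total weighted distance at each candidate:
  α (1, 1): total = 2318
  β (14, 15): total = 1084
  γ (8, 11): total = 1336
  δ (14, 11): total = 832
  ε (10, 6): total = 938
Minimum is at δ with total 832 blocks.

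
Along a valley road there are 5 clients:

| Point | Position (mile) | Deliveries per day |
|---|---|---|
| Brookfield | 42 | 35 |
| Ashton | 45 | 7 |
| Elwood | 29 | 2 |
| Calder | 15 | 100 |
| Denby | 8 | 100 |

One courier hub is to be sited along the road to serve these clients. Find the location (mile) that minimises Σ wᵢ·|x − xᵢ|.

For a sum of weighted absolute distances on a line, the optimum is the weighted median (not the mean). Total weight W = 244; half-weight = 122.
Sort by position and accumulate weight:
  mile 8 (Denby, w=100) → cum 100
  mile 15 (Calder, w=100) → cum 200  ≥ 122 → median here
  mile 29 (Elwood, w=2) → cum 202
  mile 42 (Brookfield, w=35) → cum 237
  mile 45 (Ashton, w=7) → cum 244
Optimal location: mile 15.

x = 15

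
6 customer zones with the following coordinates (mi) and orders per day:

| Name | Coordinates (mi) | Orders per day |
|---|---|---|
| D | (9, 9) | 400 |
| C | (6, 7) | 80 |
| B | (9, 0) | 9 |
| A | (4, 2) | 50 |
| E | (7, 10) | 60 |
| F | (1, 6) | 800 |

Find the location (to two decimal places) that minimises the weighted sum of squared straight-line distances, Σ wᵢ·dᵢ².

(3.99, 6.90)

The minimiser of Σwᵢ‖p−pᵢ‖² is the weighted centroid p* = (Σwᵢpᵢ)/(Σwᵢ).
Σwᵢ = 1399.
Σwᵢxᵢ = 400·9 + 80·6 + 9·9 + 50·4 + 60·7 + 800·1 = 5581.
Σwᵢyᵢ = 400·9 + 80·7 + 9·0 + 50·2 + 60·10 + 800·6 = 9660.
x* = 5581/1399 = 3.99, y* = 9660/1399 = 6.90.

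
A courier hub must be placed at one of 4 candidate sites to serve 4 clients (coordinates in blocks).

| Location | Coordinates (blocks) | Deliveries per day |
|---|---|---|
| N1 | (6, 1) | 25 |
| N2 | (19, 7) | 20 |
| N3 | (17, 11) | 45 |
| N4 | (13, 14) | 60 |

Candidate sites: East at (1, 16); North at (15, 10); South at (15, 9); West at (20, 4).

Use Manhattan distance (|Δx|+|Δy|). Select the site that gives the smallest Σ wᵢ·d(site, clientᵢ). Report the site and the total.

North, total 1085 blocks

Total weighted distance at each candidate:
  East (1, 16): total = 2825
  North (15, 10): total = 1085
  South (15, 9): total = 1145
  West (20, 4): total = 1975
Minimum is at North with total 1085 blocks.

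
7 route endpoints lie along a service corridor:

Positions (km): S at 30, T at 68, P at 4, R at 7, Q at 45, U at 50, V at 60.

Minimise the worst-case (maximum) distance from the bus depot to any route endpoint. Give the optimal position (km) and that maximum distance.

The 1-center on a line is the midpoint of the two extreme points: leftmost at 4, rightmost at 68.
Optimal location = (4 + 68)/2 = 36; maximum distance = (68 − 4)/2 = 32.

location 36, max distance 32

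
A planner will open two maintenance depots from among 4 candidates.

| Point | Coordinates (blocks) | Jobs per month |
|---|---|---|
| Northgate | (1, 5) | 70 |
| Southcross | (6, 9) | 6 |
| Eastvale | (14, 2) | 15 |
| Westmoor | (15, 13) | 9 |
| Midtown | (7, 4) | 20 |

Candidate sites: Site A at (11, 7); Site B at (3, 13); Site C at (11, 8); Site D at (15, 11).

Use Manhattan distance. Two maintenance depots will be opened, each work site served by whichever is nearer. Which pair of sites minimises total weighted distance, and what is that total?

{Site A, Site B}, total 1092

Evaluate every pair (each demand assigned to the nearer of the two):
  {Site A, Site B}: total = 1092
  {Site B, Site C}: total = 1112
  {Site A, Site D}: total = 1160
  {Site B, Site D}: total = 1170
  {Site A, Site C}: total = 1217
  {Site C, Site D}: total = 1259
Best pair: {Site A, Site B} with total 1092.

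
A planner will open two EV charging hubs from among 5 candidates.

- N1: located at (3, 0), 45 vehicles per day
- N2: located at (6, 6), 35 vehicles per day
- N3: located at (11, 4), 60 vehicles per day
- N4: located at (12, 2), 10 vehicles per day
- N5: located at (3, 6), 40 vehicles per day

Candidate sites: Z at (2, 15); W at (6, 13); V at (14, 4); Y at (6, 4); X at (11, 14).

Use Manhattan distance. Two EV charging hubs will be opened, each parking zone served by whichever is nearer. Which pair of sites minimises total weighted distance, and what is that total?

{V, Y}, total 805

Evaluate every pair (each demand assigned to the nearer of the two):
  {V, Y}: total = 805
  {Z, Y}: total = 965
  {W, Y}: total = 965
  {Y, X}: total = 965
  {W, V}: total = 1540
  {Z, V}: total = 1645
  {V, X}: total = 1765
  {W, X}: total = 2095
  {Z, X}: total = 2305
  {Z, W}: total = 2375
Best pair: {V, Y} with total 805.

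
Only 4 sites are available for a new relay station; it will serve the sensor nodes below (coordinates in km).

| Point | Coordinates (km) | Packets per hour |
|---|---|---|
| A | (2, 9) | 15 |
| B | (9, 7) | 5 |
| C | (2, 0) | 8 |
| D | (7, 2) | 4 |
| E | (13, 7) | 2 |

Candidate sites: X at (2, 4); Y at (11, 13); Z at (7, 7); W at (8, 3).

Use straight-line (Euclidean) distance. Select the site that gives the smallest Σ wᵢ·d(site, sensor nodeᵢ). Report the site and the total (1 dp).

Total weighted distance at each candidate:
  X (2, 4): total = 189.4
  Y (11, 13): total = 365.3
  Z (7, 7): total = 191.6
  W (8, 3): total = 220.0
Minimum is at X with total 189.4 km.

X, total 189.4 km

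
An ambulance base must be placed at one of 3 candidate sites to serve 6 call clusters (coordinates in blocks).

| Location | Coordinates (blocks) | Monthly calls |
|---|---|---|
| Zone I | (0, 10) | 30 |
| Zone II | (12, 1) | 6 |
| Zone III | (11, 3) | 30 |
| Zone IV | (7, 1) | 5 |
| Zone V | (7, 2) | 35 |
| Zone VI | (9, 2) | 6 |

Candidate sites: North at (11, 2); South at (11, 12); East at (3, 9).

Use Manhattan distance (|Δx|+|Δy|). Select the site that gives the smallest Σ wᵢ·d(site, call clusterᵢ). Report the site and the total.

North, total 789 blocks

Total weighted distance at each candidate:
  North (11, 2): total = 789
  South (11, 12): total = 1369
  East (3, 9): total = 1165
Minimum is at North with total 789 blocks.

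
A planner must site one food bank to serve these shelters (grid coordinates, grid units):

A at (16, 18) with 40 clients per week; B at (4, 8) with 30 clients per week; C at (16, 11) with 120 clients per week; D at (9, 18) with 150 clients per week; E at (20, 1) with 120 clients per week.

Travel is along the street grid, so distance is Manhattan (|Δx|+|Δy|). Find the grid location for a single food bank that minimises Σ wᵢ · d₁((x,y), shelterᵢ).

Manhattan distance separates: Σwᵢ(|x−xᵢ|+|y−yᵢ|) = Σwᵢ|x−xᵢ| + Σwᵢ|y−yᵢ|, so x and y are optimised independently as 1-D weighted medians.
Total weight W = 460; half = 230.
x-coordinate, sorted with cumulative weight:
  x=4 (B, w=30) cum 30
  x=9 (D, w=150) cum 180
  x=16 (A, w=40) cum 220
  x=16 (C, w=120) cum 340  ← median
  x=20 (E, w=120) cum 460
⇒ x* = 16
y-coordinate, sorted with cumulative weight:
  y=1 (E, w=120) cum 120
  y=8 (B, w=30) cum 150
  y=11 (C, w=120) cum 270  ← median
  y=18 (A, w=40) cum 310
  y=18 (D, w=150) cum 460
⇒ y* = 11

(16, 11)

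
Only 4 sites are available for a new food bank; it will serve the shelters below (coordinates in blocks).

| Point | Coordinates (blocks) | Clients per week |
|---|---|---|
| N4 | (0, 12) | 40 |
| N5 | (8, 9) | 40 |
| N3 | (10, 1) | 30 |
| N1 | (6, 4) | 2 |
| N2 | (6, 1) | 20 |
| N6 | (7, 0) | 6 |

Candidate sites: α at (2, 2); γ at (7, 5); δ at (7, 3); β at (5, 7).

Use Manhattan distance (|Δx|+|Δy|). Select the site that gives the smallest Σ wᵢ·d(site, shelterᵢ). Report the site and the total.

γ, total 1104 blocks

Total weighted distance at each candidate:
  α (2, 2): total = 1424
  γ (7, 5): total = 1104
  δ (7, 3): total = 1152
  β (5, 7): total = 1132
Minimum is at γ with total 1104 blocks.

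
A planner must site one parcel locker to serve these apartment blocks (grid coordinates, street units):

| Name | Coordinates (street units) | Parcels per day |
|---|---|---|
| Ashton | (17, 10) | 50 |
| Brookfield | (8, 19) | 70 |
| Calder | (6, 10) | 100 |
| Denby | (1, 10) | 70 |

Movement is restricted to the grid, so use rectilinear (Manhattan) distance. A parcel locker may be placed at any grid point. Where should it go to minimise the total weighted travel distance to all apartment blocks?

(6, 10)

Manhattan distance separates: Σwᵢ(|x−xᵢ|+|y−yᵢ|) = Σwᵢ|x−xᵢ| + Σwᵢ|y−yᵢ|, so x and y are optimised independently as 1-D weighted medians.
Total weight W = 290; half = 145.
x-coordinate, sorted with cumulative weight:
  x=1 (Denby, w=70) cum 70
  x=6 (Calder, w=100) cum 170  ← median
  x=8 (Brookfield, w=70) cum 240
  x=17 (Ashton, w=50) cum 290
⇒ x* = 6
y-coordinate, sorted with cumulative weight:
  y=10 (Ashton, w=50) cum 50
  y=10 (Calder, w=100) cum 150  ← median
  y=10 (Denby, w=70) cum 220
  y=19 (Brookfield, w=70) cum 290
⇒ y* = 10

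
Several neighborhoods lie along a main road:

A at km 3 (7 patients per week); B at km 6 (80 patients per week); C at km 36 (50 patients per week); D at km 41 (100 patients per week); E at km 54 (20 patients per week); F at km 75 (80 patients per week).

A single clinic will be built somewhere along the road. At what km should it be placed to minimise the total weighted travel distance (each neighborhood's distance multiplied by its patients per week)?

For a sum of weighted absolute distances on a line, the optimum is the weighted median (not the mean). Total weight W = 337; half-weight = 168.5.
Sort by position and accumulate weight:
  km 3 (A, w=7) → cum 7
  km 6 (B, w=80) → cum 87
  km 36 (C, w=50) → cum 137
  km 41 (D, w=100) → cum 237  ≥ 168.5 → median here
  km 54 (E, w=20) → cum 257
  km 75 (F, w=80) → cum 337
Optimal location: km 41.

x = 41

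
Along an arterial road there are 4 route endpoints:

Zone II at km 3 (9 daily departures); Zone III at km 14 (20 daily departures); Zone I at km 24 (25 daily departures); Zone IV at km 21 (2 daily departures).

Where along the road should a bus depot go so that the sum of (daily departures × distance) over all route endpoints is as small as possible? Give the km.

x = 14

For a sum of weighted absolute distances on a line, the optimum is the weighted median (not the mean). Total weight W = 56; half-weight = 28.
Sort by position and accumulate weight:
  km 3 (Zone II, w=9) → cum 9
  km 14 (Zone III, w=20) → cum 29  ≥ 28 → median here
  km 21 (Zone IV, w=2) → cum 31
  km 24 (Zone I, w=25) → cum 56
Optimal location: km 14.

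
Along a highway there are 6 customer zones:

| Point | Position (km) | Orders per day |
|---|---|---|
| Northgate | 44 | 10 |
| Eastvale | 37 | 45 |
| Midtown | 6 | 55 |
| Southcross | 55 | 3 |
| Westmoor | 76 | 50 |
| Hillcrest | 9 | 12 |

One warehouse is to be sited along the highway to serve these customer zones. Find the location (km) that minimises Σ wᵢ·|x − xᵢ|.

For a sum of weighted absolute distances on a line, the optimum is the weighted median (not the mean). Total weight W = 175; half-weight = 87.5.
Sort by position and accumulate weight:
  km 6 (Midtown, w=55) → cum 55
  km 9 (Hillcrest, w=12) → cum 67
  km 37 (Eastvale, w=45) → cum 112  ≥ 87.5 → median here
  km 44 (Northgate, w=10) → cum 122
  km 55 (Southcross, w=3) → cum 125
  km 76 (Westmoor, w=50) → cum 175
Optimal location: km 37.

x = 37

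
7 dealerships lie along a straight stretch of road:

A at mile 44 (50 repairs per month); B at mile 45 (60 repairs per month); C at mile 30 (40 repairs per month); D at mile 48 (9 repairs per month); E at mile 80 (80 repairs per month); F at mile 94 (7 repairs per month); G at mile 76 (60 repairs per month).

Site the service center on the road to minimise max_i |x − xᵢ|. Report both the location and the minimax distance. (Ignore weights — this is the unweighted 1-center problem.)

The 1-center on a line is the midpoint of the two extreme points: leftmost at 30, rightmost at 94.
Optimal location = (30 + 94)/2 = 62; maximum distance = (94 − 30)/2 = 32.

location 62, max distance 32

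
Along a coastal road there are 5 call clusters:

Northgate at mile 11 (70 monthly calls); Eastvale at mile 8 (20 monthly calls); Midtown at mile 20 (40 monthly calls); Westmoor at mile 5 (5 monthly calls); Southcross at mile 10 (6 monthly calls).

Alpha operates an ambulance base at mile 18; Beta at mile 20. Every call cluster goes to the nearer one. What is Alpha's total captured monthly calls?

The indifferent point is the midpoint (18+20)/2 = 19; call clusters left of it (closer to Alpha at 18) go to Alpha, those right go to Beta.
  Westmoor at 5 (w=5) → Alpha
  Eastvale at 8 (w=20) → Alpha
  Southcross at 10 (w=6) → Alpha
  Northgate at 11 (w=70) → Alpha
  Midtown at 20 (w=40) → Beta
Alpha captures 101; Beta captures 40.

101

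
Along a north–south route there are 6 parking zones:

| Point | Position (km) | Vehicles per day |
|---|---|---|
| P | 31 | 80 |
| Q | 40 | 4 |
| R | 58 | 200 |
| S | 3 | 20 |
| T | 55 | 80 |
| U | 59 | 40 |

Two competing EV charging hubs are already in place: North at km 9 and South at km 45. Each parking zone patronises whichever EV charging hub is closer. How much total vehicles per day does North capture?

20

The indifferent point is the midpoint (9+45)/2 = 27; parking zones left of it (closer to North at 9) go to North, those right go to South.
  S at 3 (w=20) → North
  P at 31 (w=80) → South
  Q at 40 (w=4) → South
  T at 55 (w=80) → South
  R at 58 (w=200) → South
  U at 59 (w=40) → South
North captures 20; South captures 404.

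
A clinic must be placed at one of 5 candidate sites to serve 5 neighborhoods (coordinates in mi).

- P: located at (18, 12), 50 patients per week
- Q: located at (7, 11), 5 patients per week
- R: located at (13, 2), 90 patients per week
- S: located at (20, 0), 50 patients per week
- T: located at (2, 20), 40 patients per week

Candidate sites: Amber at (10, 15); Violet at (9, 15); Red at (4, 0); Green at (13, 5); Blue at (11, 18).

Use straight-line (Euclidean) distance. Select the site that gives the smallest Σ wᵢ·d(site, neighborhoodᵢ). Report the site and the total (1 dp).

Green, total 1916.7 mi

Total weighted distance at each candidate:
  Amber (10, 15): total = 2931.7
  Violet (9, 15): total = 2995.0
  Red (4, 0): total = 3412.7
  Green (13, 5): total = 1916.7
  Blue (11, 18): total = 3327.5
Minimum is at Green with total 1916.7 mi.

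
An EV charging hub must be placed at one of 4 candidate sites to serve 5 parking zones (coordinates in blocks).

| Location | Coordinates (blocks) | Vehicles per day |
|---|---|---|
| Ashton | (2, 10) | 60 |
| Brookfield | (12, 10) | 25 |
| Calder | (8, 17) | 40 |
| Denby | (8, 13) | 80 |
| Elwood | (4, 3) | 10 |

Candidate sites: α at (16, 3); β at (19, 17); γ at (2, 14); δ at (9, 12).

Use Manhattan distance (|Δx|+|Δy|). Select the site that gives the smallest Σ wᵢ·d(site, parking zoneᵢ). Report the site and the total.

Total weighted distance at each candidate:
  α (16, 3): total = 3975
  β (19, 17): total = 3720
  γ (2, 14): total = 1640
  δ (9, 12): total = 1205
Minimum is at δ with total 1205 blocks.

δ, total 1205 blocks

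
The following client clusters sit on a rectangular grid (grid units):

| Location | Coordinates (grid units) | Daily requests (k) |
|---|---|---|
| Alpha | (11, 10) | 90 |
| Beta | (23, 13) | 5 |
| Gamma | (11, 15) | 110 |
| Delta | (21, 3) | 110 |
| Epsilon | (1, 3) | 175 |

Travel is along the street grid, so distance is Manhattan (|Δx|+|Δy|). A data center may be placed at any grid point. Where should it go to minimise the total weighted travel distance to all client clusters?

Manhattan distance separates: Σwᵢ(|x−xᵢ|+|y−yᵢ|) = Σwᵢ|x−xᵢ| + Σwᵢ|y−yᵢ|, so x and y are optimised independently as 1-D weighted medians.
Total weight W = 490; half = 245.
x-coordinate, sorted with cumulative weight:
  x=1 (Epsilon, w=175) cum 175
  x=11 (Alpha, w=90) cum 265  ← median
  x=11 (Gamma, w=110) cum 375
  x=21 (Delta, w=110) cum 485
  x=23 (Beta, w=5) cum 490
⇒ x* = 11
y-coordinate, sorted with cumulative weight:
  y=3 (Delta, w=110) cum 110
  y=3 (Epsilon, w=175) cum 285  ← median
  y=10 (Alpha, w=90) cum 375
  y=13 (Beta, w=5) cum 380
  y=15 (Gamma, w=110) cum 490
⇒ y* = 3

(11, 3)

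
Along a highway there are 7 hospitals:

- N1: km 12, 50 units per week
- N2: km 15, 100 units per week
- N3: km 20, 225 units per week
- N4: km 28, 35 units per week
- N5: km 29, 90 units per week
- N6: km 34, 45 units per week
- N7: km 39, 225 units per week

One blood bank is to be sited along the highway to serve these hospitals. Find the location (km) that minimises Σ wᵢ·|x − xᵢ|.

For a sum of weighted absolute distances on a line, the optimum is the weighted median (not the mean). Total weight W = 770; half-weight = 385.
Sort by position and accumulate weight:
  km 12 (N1, w=50) → cum 50
  km 15 (N2, w=100) → cum 150
  km 20 (N3, w=225) → cum 375
  km 28 (N4, w=35) → cum 410  ≥ 385 → median here
  km 29 (N5, w=90) → cum 500
  km 34 (N6, w=45) → cum 545
  km 39 (N7, w=225) → cum 770
Optimal location: km 28.

x = 28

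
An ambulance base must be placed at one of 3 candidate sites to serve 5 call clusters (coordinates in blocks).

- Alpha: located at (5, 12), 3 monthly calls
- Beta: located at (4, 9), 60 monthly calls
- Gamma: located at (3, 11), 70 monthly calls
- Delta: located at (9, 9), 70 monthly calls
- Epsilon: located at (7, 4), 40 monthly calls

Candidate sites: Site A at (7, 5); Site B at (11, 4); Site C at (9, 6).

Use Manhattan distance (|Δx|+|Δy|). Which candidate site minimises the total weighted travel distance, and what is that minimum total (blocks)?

Site A, total 1607 blocks

Total weighted distance at each candidate:
  Site A (7, 5): total = 1607
  Site B (11, 4): total = 2462
  Site C (9, 6): total = 1650
Minimum is at Site A with total 1607 blocks.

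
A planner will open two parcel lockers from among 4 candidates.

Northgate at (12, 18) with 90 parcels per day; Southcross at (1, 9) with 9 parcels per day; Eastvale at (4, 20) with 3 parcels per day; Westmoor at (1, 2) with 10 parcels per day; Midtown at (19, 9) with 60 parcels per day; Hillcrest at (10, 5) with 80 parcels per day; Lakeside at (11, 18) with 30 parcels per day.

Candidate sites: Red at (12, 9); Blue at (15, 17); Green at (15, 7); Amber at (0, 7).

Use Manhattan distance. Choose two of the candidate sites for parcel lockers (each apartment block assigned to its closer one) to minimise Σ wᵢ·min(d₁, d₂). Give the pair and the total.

{Red, Blue}, total 1731

Evaluate every pair (each demand assigned to the nearer of the two):
  {Red, Blue}: total = 1731
  {Blue, Green}: total = 1806
  {Red, Amber}: total = 2148
  {Red, Green}: total = 2286
  {Blue, Amber}: total = 2319
  {Green, Amber}: total = 2768
Best pair: {Red, Blue} with total 1731.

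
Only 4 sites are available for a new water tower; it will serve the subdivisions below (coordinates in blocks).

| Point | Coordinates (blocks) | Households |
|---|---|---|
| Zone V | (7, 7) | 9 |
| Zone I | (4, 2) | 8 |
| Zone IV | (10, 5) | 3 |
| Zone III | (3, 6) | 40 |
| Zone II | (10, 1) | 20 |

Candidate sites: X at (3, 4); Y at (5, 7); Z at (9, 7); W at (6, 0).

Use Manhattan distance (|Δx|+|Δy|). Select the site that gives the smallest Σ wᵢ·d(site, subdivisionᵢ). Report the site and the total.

Total weighted distance at each candidate:
  X (3, 4): total = 391
  Y (5, 7): total = 427
  Z (9, 7): total = 527
  W (6, 0): total = 591
Minimum is at X with total 391 blocks.

X, total 391 blocks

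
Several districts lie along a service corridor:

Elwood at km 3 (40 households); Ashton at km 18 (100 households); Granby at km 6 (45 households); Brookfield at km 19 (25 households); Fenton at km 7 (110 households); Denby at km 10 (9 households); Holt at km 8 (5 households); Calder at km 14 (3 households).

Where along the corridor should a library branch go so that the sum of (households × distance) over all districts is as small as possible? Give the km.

For a sum of weighted absolute distances on a line, the optimum is the weighted median (not the mean). Total weight W = 337; half-weight = 168.5.
Sort by position and accumulate weight:
  km 3 (Elwood, w=40) → cum 40
  km 6 (Granby, w=45) → cum 85
  km 7 (Fenton, w=110) → cum 195  ≥ 168.5 → median here
  km 8 (Holt, w=5) → cum 200
  km 10 (Denby, w=9) → cum 209
  km 14 (Calder, w=3) → cum 212
  km 18 (Ashton, w=100) → cum 312
  km 19 (Brookfield, w=25) → cum 337
Optimal location: km 7.

x = 7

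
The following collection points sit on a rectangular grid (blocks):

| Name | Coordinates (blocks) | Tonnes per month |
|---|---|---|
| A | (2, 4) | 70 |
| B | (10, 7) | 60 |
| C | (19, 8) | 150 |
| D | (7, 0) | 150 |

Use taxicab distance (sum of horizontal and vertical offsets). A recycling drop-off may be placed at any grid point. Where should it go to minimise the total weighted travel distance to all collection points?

Manhattan distance separates: Σwᵢ(|x−xᵢ|+|y−yᵢ|) = Σwᵢ|x−xᵢ| + Σwᵢ|y−yᵢ|, so x and y are optimised independently as 1-D weighted medians.
Total weight W = 430; half = 215.
x-coordinate, sorted with cumulative weight:
  x=2 (A, w=70) cum 70
  x=7 (D, w=150) cum 220  ← median
  x=10 (B, w=60) cum 280
  x=19 (C, w=150) cum 430
⇒ x* = 7
y-coordinate, sorted with cumulative weight:
  y=0 (D, w=150) cum 150
  y=4 (A, w=70) cum 220  ← median
  y=7 (B, w=60) cum 280
  y=8 (C, w=150) cum 430
⇒ y* = 4

(7, 4)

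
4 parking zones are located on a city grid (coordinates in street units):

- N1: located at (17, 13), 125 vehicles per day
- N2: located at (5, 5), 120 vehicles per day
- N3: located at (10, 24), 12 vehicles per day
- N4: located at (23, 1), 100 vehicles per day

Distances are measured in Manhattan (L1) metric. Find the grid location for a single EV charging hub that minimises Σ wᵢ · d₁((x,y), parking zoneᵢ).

(17, 5)

Manhattan distance separates: Σwᵢ(|x−xᵢ|+|y−yᵢ|) = Σwᵢ|x−xᵢ| + Σwᵢ|y−yᵢ|, so x and y are optimised independently as 1-D weighted medians.
Total weight W = 357; half = 178.5.
x-coordinate, sorted with cumulative weight:
  x=5 (N2, w=120) cum 120
  x=10 (N3, w=12) cum 132
  x=17 (N1, w=125) cum 257  ← median
  x=23 (N4, w=100) cum 357
⇒ x* = 17
y-coordinate, sorted with cumulative weight:
  y=1 (N4, w=100) cum 100
  y=5 (N2, w=120) cum 220  ← median
  y=13 (N1, w=125) cum 345
  y=24 (N3, w=12) cum 357
⇒ y* = 5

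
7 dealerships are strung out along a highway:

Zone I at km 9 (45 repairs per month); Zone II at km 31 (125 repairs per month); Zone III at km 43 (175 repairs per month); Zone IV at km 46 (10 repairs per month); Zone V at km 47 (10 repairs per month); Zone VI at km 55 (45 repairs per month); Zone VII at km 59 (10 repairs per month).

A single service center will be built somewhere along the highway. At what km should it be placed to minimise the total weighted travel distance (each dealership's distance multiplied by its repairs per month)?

For a sum of weighted absolute distances on a line, the optimum is the weighted median (not the mean). Total weight W = 420; half-weight = 210.
Sort by position and accumulate weight:
  km 9 (Zone I, w=45) → cum 45
  km 31 (Zone II, w=125) → cum 170
  km 43 (Zone III, w=175) → cum 345  ≥ 210 → median here
  km 46 (Zone IV, w=10) → cum 355
  km 47 (Zone V, w=10) → cum 365
  km 55 (Zone VI, w=45) → cum 410
  km 59 (Zone VII, w=10) → cum 420
Optimal location: km 43.

x = 43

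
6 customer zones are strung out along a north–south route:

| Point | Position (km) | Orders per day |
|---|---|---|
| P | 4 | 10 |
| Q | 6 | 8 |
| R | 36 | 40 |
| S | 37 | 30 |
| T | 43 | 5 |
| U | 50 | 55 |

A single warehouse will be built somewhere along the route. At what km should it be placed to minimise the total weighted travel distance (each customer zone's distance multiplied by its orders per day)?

For a sum of weighted absolute distances on a line, the optimum is the weighted median (not the mean). Total weight W = 148; half-weight = 74.
Sort by position and accumulate weight:
  km 4 (P, w=10) → cum 10
  km 6 (Q, w=8) → cum 18
  km 36 (R, w=40) → cum 58
  km 37 (S, w=30) → cum 88  ≥ 74 → median here
  km 43 (T, w=5) → cum 93
  km 50 (U, w=55) → cum 148
Optimal location: km 37.

x = 37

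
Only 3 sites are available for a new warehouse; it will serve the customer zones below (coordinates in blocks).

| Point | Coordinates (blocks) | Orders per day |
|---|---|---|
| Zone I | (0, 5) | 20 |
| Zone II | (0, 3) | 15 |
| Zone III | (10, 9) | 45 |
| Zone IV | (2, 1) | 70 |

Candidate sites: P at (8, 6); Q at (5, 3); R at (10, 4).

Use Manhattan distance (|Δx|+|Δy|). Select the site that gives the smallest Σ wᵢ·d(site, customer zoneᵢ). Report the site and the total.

Q, total 1060 blocks

Total weighted distance at each candidate:
  P (8, 6): total = 1340
  Q (5, 3): total = 1060
  R (10, 4): total = 1380
Minimum is at Q with total 1060 blocks.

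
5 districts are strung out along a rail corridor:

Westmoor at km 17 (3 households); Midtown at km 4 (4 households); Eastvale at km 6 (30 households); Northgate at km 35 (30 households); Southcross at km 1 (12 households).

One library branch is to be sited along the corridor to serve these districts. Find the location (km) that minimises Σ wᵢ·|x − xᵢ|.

For a sum of weighted absolute distances on a line, the optimum is the weighted median (not the mean). Total weight W = 79; half-weight = 39.5.
Sort by position and accumulate weight:
  km 1 (Southcross, w=12) → cum 12
  km 4 (Midtown, w=4) → cum 16
  km 6 (Eastvale, w=30) → cum 46  ≥ 39.5 → median here
  km 17 (Westmoor, w=3) → cum 49
  km 35 (Northgate, w=30) → cum 79
Optimal location: km 6.

x = 6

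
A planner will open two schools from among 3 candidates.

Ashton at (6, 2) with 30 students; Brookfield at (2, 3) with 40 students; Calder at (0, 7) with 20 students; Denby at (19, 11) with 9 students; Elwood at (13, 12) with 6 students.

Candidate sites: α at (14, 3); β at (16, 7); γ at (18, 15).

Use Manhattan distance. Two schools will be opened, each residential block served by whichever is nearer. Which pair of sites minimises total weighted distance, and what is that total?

Evaluate every pair (each demand assigned to the nearer of the two):
  {α, β}: total = 1181
  {α, γ}: total = 1203
  {β, γ}: total = 1583
Best pair: {α, β} with total 1181.

{α, β}, total 1181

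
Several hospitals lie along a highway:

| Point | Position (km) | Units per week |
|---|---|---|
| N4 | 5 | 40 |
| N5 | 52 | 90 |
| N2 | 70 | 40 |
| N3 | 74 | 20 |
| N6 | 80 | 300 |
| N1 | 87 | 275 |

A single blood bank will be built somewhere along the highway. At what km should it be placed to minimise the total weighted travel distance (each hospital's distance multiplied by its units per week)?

For a sum of weighted absolute distances on a line, the optimum is the weighted median (not the mean). Total weight W = 765; half-weight = 382.5.
Sort by position and accumulate weight:
  km 5 (N4, w=40) → cum 40
  km 52 (N5, w=90) → cum 130
  km 70 (N2, w=40) → cum 170
  km 74 (N3, w=20) → cum 190
  km 80 (N6, w=300) → cum 490  ≥ 382.5 → median here
  km 87 (N1, w=275) → cum 765
Optimal location: km 80.

x = 80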